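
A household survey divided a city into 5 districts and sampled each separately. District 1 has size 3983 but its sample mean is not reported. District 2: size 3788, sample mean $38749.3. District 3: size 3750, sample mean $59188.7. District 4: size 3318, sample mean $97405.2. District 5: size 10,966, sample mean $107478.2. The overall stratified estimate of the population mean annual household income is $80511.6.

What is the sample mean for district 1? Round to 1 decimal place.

N = 3983 + 3788 + 3750 + 3318 + 10966 = 25805.
Overall total = μ·N = 80511.6·25805 = 2077601838.
Subtract the known strata: 3788·38749.3 + 3750·59188.7 + 3318·97405.2 + 10966·107478.2 = 1870536368.2.
Remaining total for district 1: 2077601838 − 1870536368.2 = 207065469.8.
Divide by its size: 207065469.8 / 3983 = 51987.314... → 51987.3.

51987.3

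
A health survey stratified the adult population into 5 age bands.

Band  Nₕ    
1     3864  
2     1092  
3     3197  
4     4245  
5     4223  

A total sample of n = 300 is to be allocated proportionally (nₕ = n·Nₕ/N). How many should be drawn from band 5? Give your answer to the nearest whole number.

76

Share of band 5 = 4223/16621 = 0.25408.
Allocate 300 × 0.25408 = 76.223... → 76.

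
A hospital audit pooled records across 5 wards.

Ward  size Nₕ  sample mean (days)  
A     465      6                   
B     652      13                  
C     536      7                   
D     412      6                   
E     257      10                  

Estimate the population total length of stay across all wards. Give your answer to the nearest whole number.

Population total = Σ Nₕ·x̄ₕ (each stratum's size times its mean).
465·6 + 652·13 + 536·7 + 412·6 + 257·10 = 2790 + 8476 + 3752 + 2472 + 2570 = 20060.

20060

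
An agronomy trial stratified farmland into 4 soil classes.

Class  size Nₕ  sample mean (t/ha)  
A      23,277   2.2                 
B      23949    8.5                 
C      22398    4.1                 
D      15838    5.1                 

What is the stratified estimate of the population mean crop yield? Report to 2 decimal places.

5.00

N = 85462; weights Wₕ = Nₕ/N = (0.2724, 0.2802, 0.2621, 0.1853).
x̄_st = Σ Wₕ·x̄ₕ = 0.2724·2.2 + 0.2802·8.5 + 0.2621·4.1 + 0.1853·5.1 ≈ 5.0008...
→ 5.00.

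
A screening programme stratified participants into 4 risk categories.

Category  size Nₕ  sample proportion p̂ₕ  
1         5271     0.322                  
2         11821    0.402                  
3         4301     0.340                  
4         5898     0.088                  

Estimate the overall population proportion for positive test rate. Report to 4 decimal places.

N = 5271 + 11821 + 4301 + 5898 = 27291.
Overall proportion = Σ (Nₕ/N)·p̂ₕ.
Σ Nₕp̂ₕ = 1697.262 + 4752.042 + 1462.34 + 519.024 = 8430.668.
8430.668 / 27291 = 0.308918... → 0.3089.

0.3089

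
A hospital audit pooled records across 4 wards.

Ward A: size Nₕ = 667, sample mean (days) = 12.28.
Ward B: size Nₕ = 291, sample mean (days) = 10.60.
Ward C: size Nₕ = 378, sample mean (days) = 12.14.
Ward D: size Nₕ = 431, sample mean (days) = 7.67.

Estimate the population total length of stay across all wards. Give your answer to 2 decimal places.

19170.05

A: 667·12.28 = 8190.76
B: 291·10.60 = 3084.6
C: 378·12.14 = 4588.92
D: 431·7.67 = 3305.77
τ̂ = Σ Nₕx̄ₕ = 19170.05.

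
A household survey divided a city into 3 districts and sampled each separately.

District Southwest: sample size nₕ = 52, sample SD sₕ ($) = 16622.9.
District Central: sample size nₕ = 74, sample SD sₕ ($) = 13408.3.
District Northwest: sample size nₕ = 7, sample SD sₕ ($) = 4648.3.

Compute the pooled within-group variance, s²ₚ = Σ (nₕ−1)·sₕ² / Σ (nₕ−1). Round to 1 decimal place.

210354802.5

Southwest: (52−1)·16622.9² = 51·276320804.41 = 14092361024.91
Central: (74−1)·13408.3² = 73·179782508.89 = 13124123148.97
Northwest: (7−1)·4648.3² = 6·21606692.89 = 129640157.34
Numerator = 27346124331.22; denominator = Σ(nₕ−1) = 130.
s²ₚ = 27346124331.22/130 = 210354802.548... → 210354802.5.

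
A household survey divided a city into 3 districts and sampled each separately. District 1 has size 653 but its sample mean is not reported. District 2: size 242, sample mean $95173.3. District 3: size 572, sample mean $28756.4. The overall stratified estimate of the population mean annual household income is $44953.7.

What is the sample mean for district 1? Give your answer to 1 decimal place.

40530.6

Σ Nₕx̄ₕ = N·μ, so 653·x̄_1 = 1467·44953.7 − (242·95173.3 + 572·28756.4).
= 65947077.9 − 39480599.4 = 26466478.5.
x̄_1 = 26466478.5 / 653 = 40530.595... → 40530.6.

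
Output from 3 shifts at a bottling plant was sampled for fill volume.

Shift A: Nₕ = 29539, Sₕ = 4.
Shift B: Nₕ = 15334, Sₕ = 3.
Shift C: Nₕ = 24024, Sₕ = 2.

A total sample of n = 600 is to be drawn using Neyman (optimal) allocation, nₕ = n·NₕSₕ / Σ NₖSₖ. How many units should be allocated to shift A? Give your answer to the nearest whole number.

334

A: NₕSₕ = 29539·4 = 118156
B: NₕSₕ = 15334·3 = 46002
C: NₕSₕ = 24024·2 = 48048
Σ NₕSₕ = 212206.
n_A = 600·118156/212206 = 334.079... → 334.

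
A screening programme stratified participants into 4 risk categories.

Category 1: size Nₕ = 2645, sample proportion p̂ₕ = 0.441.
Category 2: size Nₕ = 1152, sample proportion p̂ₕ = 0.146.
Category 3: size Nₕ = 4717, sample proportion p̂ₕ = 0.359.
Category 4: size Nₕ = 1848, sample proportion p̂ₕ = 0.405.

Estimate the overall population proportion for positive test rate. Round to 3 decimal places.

0.364

Wₕ = Nₕ/N with N = 10362: 0.2553, 0.1112, 0.4552, 0.1783.
p̂_st = 0.2553·0.441 + 0.1112·0.146 + 0.4552·0.359 + 0.1783·0.405 ≈ 0.36445... → 0.364.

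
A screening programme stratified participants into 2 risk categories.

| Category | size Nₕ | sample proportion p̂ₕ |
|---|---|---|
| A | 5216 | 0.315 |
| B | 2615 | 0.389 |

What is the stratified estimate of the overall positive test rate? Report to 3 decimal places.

0.340

N = 5216 + 2615 = 7831.
Overall proportion = Σ (Nₕ/N)·p̂ₕ.
Σ Nₕp̂ₕ = 1643.04 + 1017.235 = 2660.275.
2660.275 / 7831 = 0.33971... → 0.340.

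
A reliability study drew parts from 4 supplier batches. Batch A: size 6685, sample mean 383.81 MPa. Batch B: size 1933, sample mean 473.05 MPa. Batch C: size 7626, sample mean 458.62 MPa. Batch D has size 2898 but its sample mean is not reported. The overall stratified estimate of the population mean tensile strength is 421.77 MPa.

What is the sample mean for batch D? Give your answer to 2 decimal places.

Σ Nₕx̄ₕ = N·μ, so 2898·x̄_D = 19142·421.77 − (6685·383.81 + 1933·473.05 + 7626·458.62).
= 8073521.34 − 6977611.62 = 1095909.72.
x̄_D = 1095909.72 / 2898 = 378.1607... → 378.16.

378.16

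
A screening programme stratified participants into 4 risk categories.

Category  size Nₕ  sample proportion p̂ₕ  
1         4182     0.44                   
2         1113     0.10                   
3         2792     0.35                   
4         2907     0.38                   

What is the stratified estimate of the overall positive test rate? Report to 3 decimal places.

0.367

N = 4182 + 1113 + 2792 + 2907 = 10994.
Overall proportion = Σ (Nₕ/N)·p̂ₕ.
Σ Nₕp̂ₕ = 1840.08 + 111.3 + 977.2 + 1104.66 = 4033.24.
4033.24 / 10994 = 0.36686... → 0.367.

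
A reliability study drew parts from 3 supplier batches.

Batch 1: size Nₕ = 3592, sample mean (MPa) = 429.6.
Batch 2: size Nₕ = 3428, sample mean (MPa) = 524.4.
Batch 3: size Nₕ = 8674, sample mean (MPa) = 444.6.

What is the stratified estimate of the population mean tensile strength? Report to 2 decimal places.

458.60

N = 3592 + 3428 + 8674 = 15694.
Overall mean = Σ (Nₕ/N)·x̄ₕ — weight by population share, not a simple average.
Σ Nₕx̄ₕ = 3592·429.6 + 3428·524.4 + 8674·444.6 = 1543123.2 + 1797643.2 + 3856460.4 = 7197226.8.
Divide by N: 7197226.8 / 15694 = 458.5973... → 458.60.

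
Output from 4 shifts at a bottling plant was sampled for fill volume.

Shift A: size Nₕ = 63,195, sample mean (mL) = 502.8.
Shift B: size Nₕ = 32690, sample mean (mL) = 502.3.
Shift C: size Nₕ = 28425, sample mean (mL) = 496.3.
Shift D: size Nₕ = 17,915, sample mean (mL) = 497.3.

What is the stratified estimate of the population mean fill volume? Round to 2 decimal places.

x̄_st = (Σ Nₕx̄ₕ) / (Σ Nₕ) = (63195·502.8 + 32690·502.3 + 28425·496.3 + 17915·497.3) / 142225
= 71211090 / 142225 = 500.6932... → 500.69.

500.69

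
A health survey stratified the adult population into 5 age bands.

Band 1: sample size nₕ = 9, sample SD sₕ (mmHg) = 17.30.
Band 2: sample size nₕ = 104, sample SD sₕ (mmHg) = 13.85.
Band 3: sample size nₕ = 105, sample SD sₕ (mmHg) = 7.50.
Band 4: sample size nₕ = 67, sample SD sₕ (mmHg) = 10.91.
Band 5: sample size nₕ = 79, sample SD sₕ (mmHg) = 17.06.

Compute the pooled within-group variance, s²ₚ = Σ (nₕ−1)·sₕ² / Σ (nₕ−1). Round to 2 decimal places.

1: (9−1)·17.30² = 8·299.29 = 2394.32
2: (104−1)·13.85² = 103·191.8225 = 19757.7175
3: (105−1)·7.50² = 104·56.25 = 5850
4: (67−1)·10.91² = 66·119.0281 = 7855.8546
5: (79−1)·17.06² = 78·291.0436 = 22701.4008
Numerator = 58559.2929; denominator = Σ(nₕ−1) = 359.
s²ₚ = 58559.2929/359 = 163.1178... → 163.12.

163.12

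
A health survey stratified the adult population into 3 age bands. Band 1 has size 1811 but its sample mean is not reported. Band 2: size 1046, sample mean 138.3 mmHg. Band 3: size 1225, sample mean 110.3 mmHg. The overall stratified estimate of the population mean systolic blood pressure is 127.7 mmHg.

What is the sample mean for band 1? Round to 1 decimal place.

N = 1811 + 1046 + 1225 = 4082.
Overall total = μ·N = 127.7·4082 = 521271.4.
Subtract the known strata: 1046·138.3 + 1225·110.3 = 279779.3.
Remaining total for band 1: 521271.4 − 279779.3 = 241492.1.
Divide by its size: 241492.1 / 1811 = 133.347... → 133.3.

133.3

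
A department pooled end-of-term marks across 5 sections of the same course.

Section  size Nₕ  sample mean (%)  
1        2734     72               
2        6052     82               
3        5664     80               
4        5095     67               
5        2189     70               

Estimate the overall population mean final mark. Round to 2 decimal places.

75.50

N = 21734; weights Wₕ = Nₕ/N = (0.1258, 0.2785, 0.2606, 0.2344, 0.1007).
x̄_st = Σ Wₕ·x̄ₕ = 0.1258·72 + 0.2785·82 + 0.2606·80 + 0.2344·67 + 0.1007·70 ≈ 75.4959...
→ 75.50.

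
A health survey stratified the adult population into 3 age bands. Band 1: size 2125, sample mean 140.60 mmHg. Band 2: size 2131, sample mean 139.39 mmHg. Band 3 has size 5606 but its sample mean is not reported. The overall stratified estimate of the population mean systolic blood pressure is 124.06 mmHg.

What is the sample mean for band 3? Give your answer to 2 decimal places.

111.96

Σ Nₕx̄ₕ = N·μ, so 5606·x̄_3 = 9862·124.06 − (2125·140.60 + 2131·139.39).
= 1223479.72 − 595815.09 = 627664.63.
x̄_3 = 627664.63 / 5606 = 111.9630... → 111.96.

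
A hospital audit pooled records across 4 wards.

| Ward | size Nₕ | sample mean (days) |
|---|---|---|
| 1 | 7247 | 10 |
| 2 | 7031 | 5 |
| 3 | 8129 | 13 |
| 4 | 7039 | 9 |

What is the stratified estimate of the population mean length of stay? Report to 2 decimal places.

x̄_st = (Σ Nₕx̄ₕ) / (Σ Nₕ) = (7247·10 + 7031·5 + 8129·13 + 7039·9) / 29446
= 276653 / 29446 = 9.3953... → 9.40.

9.40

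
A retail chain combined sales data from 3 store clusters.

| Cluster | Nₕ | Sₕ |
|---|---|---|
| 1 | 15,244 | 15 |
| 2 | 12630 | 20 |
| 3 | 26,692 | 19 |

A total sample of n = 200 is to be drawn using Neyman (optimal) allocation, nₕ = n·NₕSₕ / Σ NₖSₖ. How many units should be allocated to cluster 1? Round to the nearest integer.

46

Σ NₕSₕ = 15244·15 + 12630·20 + 26692·19 = 988408.
Share for 1: 228660/988408 = 0.23134.
n_1 = 200 × 0.23134 = 46.268... → 46.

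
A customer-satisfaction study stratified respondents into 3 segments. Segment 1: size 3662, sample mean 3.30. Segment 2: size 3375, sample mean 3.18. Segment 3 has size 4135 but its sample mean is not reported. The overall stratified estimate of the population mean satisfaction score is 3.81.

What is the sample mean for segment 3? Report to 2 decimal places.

N = 3662 + 3375 + 4135 = 11172.
Overall total = μ·N = 3.81·11172 = 42565.32.
Subtract the known strata: 3662·3.30 + 3375·3.18 = 22817.1.
Remaining total for segment 3: 42565.32 − 22817.1 = 19748.22.
Divide by its size: 19748.22 / 4135 = 4.7759... → 4.78.

4.78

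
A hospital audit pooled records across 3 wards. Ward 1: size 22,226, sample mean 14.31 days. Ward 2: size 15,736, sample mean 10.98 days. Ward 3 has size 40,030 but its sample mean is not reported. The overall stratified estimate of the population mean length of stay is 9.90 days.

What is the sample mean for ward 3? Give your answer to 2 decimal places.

Σ Nₕx̄ₕ = N·μ, so 40030·x̄_3 = 77992·9.90 − (22226·14.31 + 15736·10.98).
= 772120.8 − 490835.34 = 281285.46.
x̄_3 = 281285.46 / 40030 = 7.0269... → 7.03.

7.03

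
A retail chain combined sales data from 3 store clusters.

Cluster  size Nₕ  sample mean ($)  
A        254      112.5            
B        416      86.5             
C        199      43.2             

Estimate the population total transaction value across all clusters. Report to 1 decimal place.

73155.8

A: 254·112.5 = 28575
B: 416·86.5 = 35984
C: 199·43.2 = 8596.8
τ̂ = Σ Nₕx̄ₕ = 73155.8.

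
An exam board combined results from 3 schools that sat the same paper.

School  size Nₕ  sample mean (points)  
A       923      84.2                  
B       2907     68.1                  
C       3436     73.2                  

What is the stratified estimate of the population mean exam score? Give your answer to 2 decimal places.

72.56

N = 923 + 2907 + 3436 = 7266.
The stratified mean weights each stratum mean by its population share Nₕ/N.
Σ Nₕx̄ₕ = 923·84.2 + 2907·68.1 + 3436·73.2 = 77716.6 + 197966.7 + 251515.2 = 527198.5.
Divide by N: 527198.5 / 7266 = 72.5569... → 72.56.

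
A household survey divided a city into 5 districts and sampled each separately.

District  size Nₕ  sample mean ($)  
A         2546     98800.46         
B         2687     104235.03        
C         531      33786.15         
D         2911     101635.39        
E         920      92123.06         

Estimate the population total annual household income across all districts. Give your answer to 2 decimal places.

930179777.91

Estimate total by summing Nₕ·x̄ₕ over strata.
2546·98800.46 + 2687·104235.03 + 531·33786.15 + 2911·101635.39 + 920·92123.06 = 251545971.16 + 280079525.61 + 17940445.65 + 295860620.29 + 84753215.2 = 930179777.91.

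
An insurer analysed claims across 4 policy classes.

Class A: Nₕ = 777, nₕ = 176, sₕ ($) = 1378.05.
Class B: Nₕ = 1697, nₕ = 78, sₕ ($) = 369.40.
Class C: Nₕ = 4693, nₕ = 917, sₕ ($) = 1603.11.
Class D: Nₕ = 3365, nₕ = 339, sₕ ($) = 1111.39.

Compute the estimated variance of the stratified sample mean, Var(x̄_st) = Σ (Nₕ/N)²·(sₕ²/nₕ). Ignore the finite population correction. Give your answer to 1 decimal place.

1032.6

N = 10532. Term for each stratum: Wₕ²sₕ²/nₕ.
Var(x̄_st) = 58.7270 + 45.4194 + 556.4635 + 371.9476 = 1032.5574 → 1032.6.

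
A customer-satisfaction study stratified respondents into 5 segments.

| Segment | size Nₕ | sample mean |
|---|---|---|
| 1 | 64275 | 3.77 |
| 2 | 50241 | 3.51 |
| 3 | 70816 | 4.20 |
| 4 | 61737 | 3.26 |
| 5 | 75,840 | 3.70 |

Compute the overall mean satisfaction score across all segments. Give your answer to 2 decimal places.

3.71

N = 64275 + 50241 + 70816 + 61737 + 75840 = 322909.
The stratified mean weights each stratum mean by its population share Nₕ/N.
Σ Nₕx̄ₕ = 64275·3.77 + 50241·3.51 + 70816·4.20 + 61737·3.26 + 75840·3.70 = 242316.75 + 176345.91 + 297427.2 + 201262.62 + 280608 = 1197960.48.
Divide by N: 1197960.48 / 322909 = 3.7099... → 3.71.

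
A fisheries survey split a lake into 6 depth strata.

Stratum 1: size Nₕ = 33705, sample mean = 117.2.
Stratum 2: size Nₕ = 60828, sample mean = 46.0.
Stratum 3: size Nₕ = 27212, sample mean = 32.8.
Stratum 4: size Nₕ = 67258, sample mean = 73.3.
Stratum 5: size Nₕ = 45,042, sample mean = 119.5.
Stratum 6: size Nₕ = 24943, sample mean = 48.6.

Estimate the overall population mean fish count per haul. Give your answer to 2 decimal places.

74.00

N = 258988; weights Wₕ = Nₕ/N = (0.1301, 0.2349, 0.1051, 0.2597, 0.1739, 0.0963).
x̄_st = Σ Wₕ·x̄ₕ = 0.1301·117.2 + 0.2349·46.0 + 0.1051·32.8 + 0.2597·73.3 + 0.1739·119.5 + 0.0963·48.6 ≈ 74.0020...
→ 74.00.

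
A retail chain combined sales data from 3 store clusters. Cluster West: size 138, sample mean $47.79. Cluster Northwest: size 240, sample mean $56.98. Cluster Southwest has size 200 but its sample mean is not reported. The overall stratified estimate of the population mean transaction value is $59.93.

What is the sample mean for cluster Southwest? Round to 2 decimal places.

71.85

Σ Nₕx̄ₕ = N·μ, so 200·x̄_Southwest = 578·59.93 − (138·47.79 + 240·56.98).
= 34639.54 − 20270.22 = 14369.32.
x̄_Southwest = 14369.32 / 200 = 71.8466 → 71.85.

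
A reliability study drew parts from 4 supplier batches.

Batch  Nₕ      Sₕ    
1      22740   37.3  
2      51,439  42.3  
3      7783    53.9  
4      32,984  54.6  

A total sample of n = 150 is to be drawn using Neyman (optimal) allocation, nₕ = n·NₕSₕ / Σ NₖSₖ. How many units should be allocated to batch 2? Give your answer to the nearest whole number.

1: NₕSₕ = 22740·37.3 = 848202
2: NₕSₕ = 51439·42.3 = 2175869.7
3: NₕSₕ = 7783·53.9 = 419503.7
4: NₕSₕ = 32984·54.6 = 1800926.4
Σ NₕSₕ = 5244501.8.
n_2 = 150·2175869.7/5244501.8 = 62.233... → 62.

62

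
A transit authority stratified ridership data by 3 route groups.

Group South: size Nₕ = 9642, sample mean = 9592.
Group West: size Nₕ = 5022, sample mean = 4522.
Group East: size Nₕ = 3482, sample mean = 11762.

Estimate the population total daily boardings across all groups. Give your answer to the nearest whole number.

156150832

Estimate total by summing Nₕ·x̄ₕ over strata.
9642·9592 + 5022·4522 + 3482·11762 = 92486064 + 22709484 + 40955284 = 156150832.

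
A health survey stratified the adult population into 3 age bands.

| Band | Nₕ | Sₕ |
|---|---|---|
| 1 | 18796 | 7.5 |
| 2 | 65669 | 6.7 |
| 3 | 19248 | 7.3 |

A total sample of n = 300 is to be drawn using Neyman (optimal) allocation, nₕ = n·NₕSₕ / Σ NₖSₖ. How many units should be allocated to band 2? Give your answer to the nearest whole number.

183

1: NₕSₕ = 18796·7.5 = 140970
2: NₕSₕ = 65669·6.7 = 439982.3
3: NₕSₕ = 19248·7.3 = 140510.4
Σ NₕSₕ = 721462.7.
n_2 = 300·439982.3/721462.7 = 182.954... → 183.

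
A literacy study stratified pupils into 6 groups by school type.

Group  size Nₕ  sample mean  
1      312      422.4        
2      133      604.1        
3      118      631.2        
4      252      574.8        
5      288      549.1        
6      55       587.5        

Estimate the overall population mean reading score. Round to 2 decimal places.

537.06

x̄_st = (Σ Nₕx̄ₕ) / (Σ Nₕ) = (312·422.4 + 133·604.1 + 118·631.2 + 252·574.8 + 288·549.1 + 55·587.5) / 1158
= 621918.6 / 1158 = 537.0627... → 537.06.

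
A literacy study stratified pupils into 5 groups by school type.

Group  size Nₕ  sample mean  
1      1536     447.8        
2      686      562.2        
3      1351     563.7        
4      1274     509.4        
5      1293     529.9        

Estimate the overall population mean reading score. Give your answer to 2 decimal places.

516.15

x̄_st = (Σ Nₕx̄ₕ) / (Σ Nₕ) = (1536·447.8 + 686·562.2 + 1351·563.7 + 1274·509.4 + 1293·529.9) / 6140
= 3169185 / 6140 = 516.1539... → 516.15.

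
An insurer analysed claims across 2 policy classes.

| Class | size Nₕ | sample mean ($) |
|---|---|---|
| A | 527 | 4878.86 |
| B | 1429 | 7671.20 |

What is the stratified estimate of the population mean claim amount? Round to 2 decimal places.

6918.87

N = 1956; weights Wₕ = Nₕ/N = (0.2694, 0.7306).
x̄_st = Σ Wₕ·x̄ₕ = 0.2694·4878.86 + 0.7306·7671.20 ≈ 6918.8671...
→ 6918.87.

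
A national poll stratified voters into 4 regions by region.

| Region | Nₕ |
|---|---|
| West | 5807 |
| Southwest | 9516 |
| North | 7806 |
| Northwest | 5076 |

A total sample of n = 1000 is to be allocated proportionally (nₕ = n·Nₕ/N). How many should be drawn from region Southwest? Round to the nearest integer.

Share of region Southwest = 9516/28205 = 0.33739.
Allocate 1000 × 0.33739 = 337.387... → 337.

337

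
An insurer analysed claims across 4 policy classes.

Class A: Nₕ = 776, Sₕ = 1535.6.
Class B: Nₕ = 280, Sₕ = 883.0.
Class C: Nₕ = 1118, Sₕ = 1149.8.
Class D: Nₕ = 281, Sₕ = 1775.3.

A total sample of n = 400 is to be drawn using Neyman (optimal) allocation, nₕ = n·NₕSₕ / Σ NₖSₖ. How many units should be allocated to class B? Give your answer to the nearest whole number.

A: NₕSₕ = 776·1535.6 = 1191625.6
B: NₕSₕ = 280·883.0 = 247240
C: NₕSₕ = 1118·1149.8 = 1285476.4
D: NₕSₕ = 281·1775.3 = 498859.3
Σ NₕSₕ = 3223201.3.
n_B = 400·247240/3223201.3 = 30.683... → 31.

31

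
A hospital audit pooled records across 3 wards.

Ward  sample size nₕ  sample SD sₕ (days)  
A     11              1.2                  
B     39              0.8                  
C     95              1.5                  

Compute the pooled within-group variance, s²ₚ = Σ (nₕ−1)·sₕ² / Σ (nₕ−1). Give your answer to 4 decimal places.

Degrees of freedom: 10 + 38 + 94 = 142.
Σ(nₕ−1)sₕ² = 10·1.44 + 38·0.64 + 94·2.25 = 250.22.
s²ₚ = 250.22 / 142 = 1.762113... → 1.7621.

1.7621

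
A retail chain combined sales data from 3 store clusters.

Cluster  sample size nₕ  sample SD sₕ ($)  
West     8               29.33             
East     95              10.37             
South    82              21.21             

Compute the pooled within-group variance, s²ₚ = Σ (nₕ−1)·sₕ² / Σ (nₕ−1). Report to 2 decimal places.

Degrees of freedom: 7 + 94 + 81 = 182.
Σ(nₕ−1)sₕ² = 7·860.2489 + 94·107.5369 + 81·449.8641 = 52569.203.
s²ₚ = 52569.203 / 182 = 288.8418... → 288.84.

288.84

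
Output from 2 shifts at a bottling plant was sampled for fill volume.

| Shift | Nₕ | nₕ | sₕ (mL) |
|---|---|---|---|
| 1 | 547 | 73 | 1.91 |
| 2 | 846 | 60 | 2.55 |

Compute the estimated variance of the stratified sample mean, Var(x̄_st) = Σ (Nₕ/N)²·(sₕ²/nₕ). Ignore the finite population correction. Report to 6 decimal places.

0.047679

N = 1393. Term for each stratum: Wₕ²sₕ²/nₕ.
Var(x̄_st) = 0.007705774 + 0.039973079 = 0.047678854 → 0.047679.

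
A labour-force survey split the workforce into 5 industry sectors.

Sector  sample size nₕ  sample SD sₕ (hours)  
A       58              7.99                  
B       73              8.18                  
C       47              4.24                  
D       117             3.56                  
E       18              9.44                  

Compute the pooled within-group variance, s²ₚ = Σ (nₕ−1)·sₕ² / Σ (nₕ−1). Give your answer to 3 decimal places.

39.833

A: (58−1)·7.99² = 57·63.8401 = 3638.8857
B: (73−1)·8.18² = 72·66.9124 = 4817.6928
C: (47−1)·4.24² = 46·17.9776 = 826.9696
D: (117−1)·3.56² = 116·12.6736 = 1470.1376
E: (18−1)·9.44² = 17·89.1136 = 1514.9312
Numerator = 12268.6169; denominator = Σ(nₕ−1) = 308.
s²ₚ = 12268.6169/308 = 39.83317... → 39.833.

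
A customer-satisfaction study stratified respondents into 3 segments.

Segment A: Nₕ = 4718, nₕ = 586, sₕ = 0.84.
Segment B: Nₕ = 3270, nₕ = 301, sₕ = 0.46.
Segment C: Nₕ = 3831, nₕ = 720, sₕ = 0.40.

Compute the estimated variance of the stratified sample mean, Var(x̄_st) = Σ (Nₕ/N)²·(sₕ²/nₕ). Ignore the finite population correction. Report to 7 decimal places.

N = 11819. Term for each stratum: Wₕ²sₕ²/nₕ.
Var(x̄_st) = 0.0001918737 + 0.0000538125 + 0.0000233480 = 0.0002690342 → 0.0002690.

0.0002690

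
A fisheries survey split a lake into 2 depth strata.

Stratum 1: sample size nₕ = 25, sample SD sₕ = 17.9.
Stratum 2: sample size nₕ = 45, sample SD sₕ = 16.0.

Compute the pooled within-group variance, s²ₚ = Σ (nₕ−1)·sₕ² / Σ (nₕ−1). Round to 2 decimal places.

Degrees of freedom: 24 + 44 = 68.
Σ(nₕ−1)sₕ² = 24·320.41 + 44·256 = 18953.84.
s²ₚ = 18953.84 / 68 = 278.7329... → 278.73.

278.73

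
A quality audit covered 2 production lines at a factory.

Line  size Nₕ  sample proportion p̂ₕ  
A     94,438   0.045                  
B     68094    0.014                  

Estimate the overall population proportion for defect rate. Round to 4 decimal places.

0.0320

Wₕ = Nₕ/N with N = 162532: 0.5810, 0.4190.
p̂_st = 0.5810·0.045 + 0.4190·0.014 ≈ 0.032012... → 0.0320.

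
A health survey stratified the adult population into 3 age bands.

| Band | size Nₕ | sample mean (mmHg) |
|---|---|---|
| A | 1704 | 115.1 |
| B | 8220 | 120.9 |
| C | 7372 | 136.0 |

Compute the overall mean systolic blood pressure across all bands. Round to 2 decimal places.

x̄_st = (Σ Nₕx̄ₕ) / (Σ Nₕ) = (1704·115.1 + 8220·120.9 + 7372·136.0) / 17296
= 2192520.4 / 17296 = 126.7646... → 126.76.

126.76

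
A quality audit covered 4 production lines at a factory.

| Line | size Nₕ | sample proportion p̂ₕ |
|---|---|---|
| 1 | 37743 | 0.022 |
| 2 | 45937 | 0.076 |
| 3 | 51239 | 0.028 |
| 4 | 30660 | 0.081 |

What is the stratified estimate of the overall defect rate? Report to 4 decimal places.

0.0498

Wₕ = Nₕ/N with N = 165579: 0.2279, 0.2774, 0.3095, 0.1852.
p̂_st = 0.2279·0.022 + 0.2774·0.076 + 0.3095·0.028 + 0.1852·0.081 ≈ 0.049763... → 0.0498.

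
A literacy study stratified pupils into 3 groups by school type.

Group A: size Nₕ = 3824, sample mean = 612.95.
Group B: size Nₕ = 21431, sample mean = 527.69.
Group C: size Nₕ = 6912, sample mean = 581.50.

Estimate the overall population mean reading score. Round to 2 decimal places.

N = 32167; weights Wₕ = Nₕ/N = (0.1189, 0.6662, 0.2149).
x̄_st = Σ Wₕ·x̄ₕ = 0.1189·612.95 + 0.6662·527.69 + 0.2149·581.50 ≈ 549.3883...
→ 549.39.

549.39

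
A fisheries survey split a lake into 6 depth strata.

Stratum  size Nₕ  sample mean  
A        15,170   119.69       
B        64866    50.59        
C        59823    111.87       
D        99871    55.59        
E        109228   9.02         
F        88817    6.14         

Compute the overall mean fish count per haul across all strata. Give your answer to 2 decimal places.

43.11

N = 15170 + 64866 + 59823 + 99871 + 109228 + 88817 = 437775.
The stratified mean weights each stratum mean by its population share Nₕ/N.
Σ Nₕx̄ₕ = 15170·119.69 + 64866·50.59 + 59823·111.87 + 99871·55.59 + 109228·9.02 + 88817·6.14 = 1815697.3 + 3281570.94 + 6692399.01 + 5551828.89 + 985236.56 + 545336.38 = 18872069.08.
Divide by N: 18872069.08 / 437775 = 43.1091... → 43.11.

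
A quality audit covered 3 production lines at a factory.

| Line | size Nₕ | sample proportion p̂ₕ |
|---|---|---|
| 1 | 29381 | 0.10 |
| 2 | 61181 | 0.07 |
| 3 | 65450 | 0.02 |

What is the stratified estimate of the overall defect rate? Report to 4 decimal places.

Wₕ = Nₕ/N with N = 156012: 0.1883, 0.3922, 0.4195.
p̂_st = 0.1883·0.10 + 0.3922·0.07 + 0.4195·0.02 ≈ 0.054674... → 0.0547.

0.0547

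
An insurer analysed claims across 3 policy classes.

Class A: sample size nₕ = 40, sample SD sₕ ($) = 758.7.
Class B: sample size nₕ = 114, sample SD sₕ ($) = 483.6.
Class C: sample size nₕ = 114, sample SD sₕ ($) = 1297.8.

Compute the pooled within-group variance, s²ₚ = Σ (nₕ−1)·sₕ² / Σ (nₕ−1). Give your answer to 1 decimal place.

A: (40−1)·758.7² = 39·575625.69 = 22449401.91
B: (114−1)·483.6² = 113·233868.96 = 26427192.48
C: (114−1)·1297.8² = 113·1684284.84 = 190324186.92
Numerator = 239200781.31; denominator = Σ(nₕ−1) = 265.
s²ₚ = 239200781.31/265 = 902644.458... → 902644.5.

902644.5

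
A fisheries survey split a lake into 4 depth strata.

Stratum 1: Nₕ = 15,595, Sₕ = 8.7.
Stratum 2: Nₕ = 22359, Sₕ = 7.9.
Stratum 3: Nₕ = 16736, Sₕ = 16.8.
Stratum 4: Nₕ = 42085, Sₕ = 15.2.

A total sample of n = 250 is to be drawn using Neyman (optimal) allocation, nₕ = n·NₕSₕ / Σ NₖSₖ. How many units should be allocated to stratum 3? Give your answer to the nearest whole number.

57

1: NₕSₕ = 15595·8.7 = 135676.5
2: NₕSₕ = 22359·7.9 = 176636.1
3: NₕSₕ = 16736·16.8 = 281164.8
4: NₕSₕ = 42085·15.2 = 639692
Σ NₕSₕ = 1233169.4.
n_3 = 250·281164.8/1233169.4 = 57.000... → 57.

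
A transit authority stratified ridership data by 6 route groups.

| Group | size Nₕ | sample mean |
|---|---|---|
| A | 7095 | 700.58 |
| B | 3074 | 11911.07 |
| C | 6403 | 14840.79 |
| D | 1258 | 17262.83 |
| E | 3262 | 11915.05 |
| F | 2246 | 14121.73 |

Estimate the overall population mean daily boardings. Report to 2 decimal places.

N = 23338; weights Wₕ = Nₕ/N = (0.3040, 0.1317, 0.2744, 0.0539, 0.1398, 0.0962).
x̄_st = Σ Wₕ·x̄ₕ = 0.3040·700.58 + 0.1317·11911.07 + 0.2744·14840.79 + 0.0539·17262.83 + 0.1398·11915.05 + 0.0962·14121.73 ≈ 9808.5424...
→ 9808.54.

9808.54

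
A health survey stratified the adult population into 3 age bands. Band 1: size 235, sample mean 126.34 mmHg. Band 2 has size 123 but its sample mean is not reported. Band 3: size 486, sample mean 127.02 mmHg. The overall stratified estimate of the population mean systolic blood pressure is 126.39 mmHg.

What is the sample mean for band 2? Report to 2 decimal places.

N = 235 + 123 + 486 = 844.
Overall total = μ·N = 126.39·844 = 106673.16.
Subtract the known strata: 235·126.34 + 486·127.02 = 91421.62.
Remaining total for band 2: 106673.16 − 91421.62 = 15251.54.
Divide by its size: 15251.54 / 123 = 123.9963... → 124.00.

124.00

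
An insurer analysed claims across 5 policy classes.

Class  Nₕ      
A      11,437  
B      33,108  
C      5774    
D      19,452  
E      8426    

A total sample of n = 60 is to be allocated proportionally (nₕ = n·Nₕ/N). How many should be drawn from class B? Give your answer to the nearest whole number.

N = 11437 + 33108 + 5774 + 19452 + 8426 = 78197.
n_B = 60·33108/78197 = 25.404... → 25.

25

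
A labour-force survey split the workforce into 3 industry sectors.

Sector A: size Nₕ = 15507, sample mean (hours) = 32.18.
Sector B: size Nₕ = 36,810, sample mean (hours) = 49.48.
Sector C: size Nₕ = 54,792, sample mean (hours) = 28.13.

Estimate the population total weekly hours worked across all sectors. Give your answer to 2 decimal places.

3861673.02

Population total = Σ Nₕ·x̄ₕ (each stratum's size times its mean).
15507·32.18 + 36810·49.48 + 54792·28.13 = 499015.26 + 1821358.8 + 1541298.96 = 3861673.02.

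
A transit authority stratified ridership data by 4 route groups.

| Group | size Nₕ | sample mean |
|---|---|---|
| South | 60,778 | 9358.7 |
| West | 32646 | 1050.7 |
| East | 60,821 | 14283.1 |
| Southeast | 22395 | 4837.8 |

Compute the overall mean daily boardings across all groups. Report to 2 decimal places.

8945.65

N = 176640; weights Wₕ = Nₕ/N = (0.3441, 0.1848, 0.3443, 0.1268).
x̄_st = Σ Wₕ·x̄ₕ = 0.3441·9358.7 + 0.1848·1050.7 + 0.3443·14283.1 + 0.1268·4837.8 ≈ 8945.6475...
→ 8945.65.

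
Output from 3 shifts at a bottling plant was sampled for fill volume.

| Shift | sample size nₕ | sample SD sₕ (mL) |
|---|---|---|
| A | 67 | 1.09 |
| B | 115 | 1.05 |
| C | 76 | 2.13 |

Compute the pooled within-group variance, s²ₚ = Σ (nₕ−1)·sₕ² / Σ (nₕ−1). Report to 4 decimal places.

2.1348

Degrees of freedom: 66 + 114 + 75 = 255.
Σ(nₕ−1)sₕ² = 66·1.1881 + 114·1.1025 + 75·4.5369 = 544.3671.
s²ₚ = 544.3671 / 255 = 2.134773... → 2.1348.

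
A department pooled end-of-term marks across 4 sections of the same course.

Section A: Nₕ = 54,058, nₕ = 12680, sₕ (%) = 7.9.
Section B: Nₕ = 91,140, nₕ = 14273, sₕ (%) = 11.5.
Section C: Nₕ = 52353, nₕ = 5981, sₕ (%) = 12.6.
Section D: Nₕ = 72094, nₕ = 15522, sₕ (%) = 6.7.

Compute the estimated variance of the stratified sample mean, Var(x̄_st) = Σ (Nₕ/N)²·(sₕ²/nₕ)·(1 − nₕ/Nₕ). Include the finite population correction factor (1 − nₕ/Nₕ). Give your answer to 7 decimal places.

0.0020927

N = 269645; Wₕ = Nₕ/N.
section A: (54058/269645)²·7.9²/12680·(1 − 12680/54058) = 0.0001514187
section B: (91140/269645)²·11.5²/14273·(1 − 14273/91140) = 0.0008927804
section C: (52353/269645)²·12.6²/5981·(1 − 5981/52353) = 0.0008862984
section D: (72094/269645)²·6.7²/15522·(1 − 15522/72094) = 0.0001622250
Sum = 0.0020927225 → 0.0020927.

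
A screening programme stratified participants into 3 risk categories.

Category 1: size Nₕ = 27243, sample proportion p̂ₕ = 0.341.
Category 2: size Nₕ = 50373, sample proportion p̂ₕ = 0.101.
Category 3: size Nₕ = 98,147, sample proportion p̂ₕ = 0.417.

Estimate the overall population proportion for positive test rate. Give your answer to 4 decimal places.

N = 27243 + 50373 + 98147 = 175763.
Overall proportion = Σ (Nₕ/N)·p̂ₕ.
Σ Nₕp̂ₕ = 9289.863 + 5087.673 + 40927.299 = 55304.835.
55304.835 / 175763 = 0.314656... → 0.3147.

0.3147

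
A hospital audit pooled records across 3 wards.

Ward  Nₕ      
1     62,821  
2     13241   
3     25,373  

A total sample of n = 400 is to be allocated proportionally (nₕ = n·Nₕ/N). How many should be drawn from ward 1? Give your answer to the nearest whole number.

248

Share of ward 1 = 62821/101435 = 0.61932.
Allocate 400 × 0.61932 = 247.729... → 248.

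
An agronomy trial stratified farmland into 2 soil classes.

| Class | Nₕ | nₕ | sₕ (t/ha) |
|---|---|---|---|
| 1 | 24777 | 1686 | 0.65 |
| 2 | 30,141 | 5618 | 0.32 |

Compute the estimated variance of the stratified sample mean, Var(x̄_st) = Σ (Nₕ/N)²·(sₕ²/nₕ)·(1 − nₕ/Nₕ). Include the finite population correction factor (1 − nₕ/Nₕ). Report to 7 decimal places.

N = 54918; Wₕ = Nₕ/N.
class 1: (24777/54918)²·0.65²/1686·(1 − 1686/24777) = 0.0000475369
class 2: (30141/54918)²·0.32²/5618·(1 − 5618/30141) = 0.0000044670
Sum = 0.0000520040 → 0.0000520.

0.0000520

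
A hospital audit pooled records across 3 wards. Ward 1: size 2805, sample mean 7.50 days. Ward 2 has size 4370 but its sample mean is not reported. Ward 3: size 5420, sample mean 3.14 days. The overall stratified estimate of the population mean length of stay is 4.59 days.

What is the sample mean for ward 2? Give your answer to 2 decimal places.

4.52

N = 2805 + 4370 + 5420 = 12595.
Overall total = μ·N = 4.59·12595 = 57811.05.
Subtract the known strata: 2805·7.50 + 5420·3.14 = 38056.3.
Remaining total for ward 2: 57811.05 − 38056.3 = 19754.75.
Divide by its size: 19754.75 / 4370 = 4.5205... → 4.52.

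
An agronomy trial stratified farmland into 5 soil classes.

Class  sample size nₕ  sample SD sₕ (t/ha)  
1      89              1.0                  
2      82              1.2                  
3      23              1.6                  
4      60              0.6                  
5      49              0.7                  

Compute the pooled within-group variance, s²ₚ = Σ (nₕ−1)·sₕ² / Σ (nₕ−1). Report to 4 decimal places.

1.0259

Degrees of freedom: 88 + 81 + 22 + 59 + 48 = 298.
Σ(nₕ−1)sₕ² = 88·1 + 81·1.44 + 22·2.56 + 59·0.36 + 48·0.49 = 305.72.
s²ₚ = 305.72 / 298 = 1.025906... → 1.0259.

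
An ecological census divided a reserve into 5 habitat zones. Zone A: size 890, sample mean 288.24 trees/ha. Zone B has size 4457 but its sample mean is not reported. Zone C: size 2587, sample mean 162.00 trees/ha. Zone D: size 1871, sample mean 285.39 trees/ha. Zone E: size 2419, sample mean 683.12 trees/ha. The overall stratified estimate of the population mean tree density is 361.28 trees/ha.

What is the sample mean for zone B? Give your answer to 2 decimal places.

348.72

Σ Nₕx̄ₕ = N·μ, so 4457·x̄_B = 12224·361.28 − (890·288.24 + 2587·162.00 + 1871·285.39 + 2419·683.12).
= 4416286.72 − 2862059.57 = 1554227.15.
x̄_B = 1554227.15 / 4457 = 348.7160... → 348.72.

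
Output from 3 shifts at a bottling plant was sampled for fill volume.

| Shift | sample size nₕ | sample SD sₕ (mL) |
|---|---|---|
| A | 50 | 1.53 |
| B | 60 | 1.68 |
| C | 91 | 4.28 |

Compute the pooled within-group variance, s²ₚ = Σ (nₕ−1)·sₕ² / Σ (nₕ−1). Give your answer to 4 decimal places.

Degrees of freedom: 49 + 59 + 90 = 198.
Σ(nₕ−1)sₕ² = 49·2.3409 + 59·2.8224 + 90·18.3184 = 1929.8817.
s²ₚ = 1929.8817 / 198 = 9.746877... → 9.7469.

9.7469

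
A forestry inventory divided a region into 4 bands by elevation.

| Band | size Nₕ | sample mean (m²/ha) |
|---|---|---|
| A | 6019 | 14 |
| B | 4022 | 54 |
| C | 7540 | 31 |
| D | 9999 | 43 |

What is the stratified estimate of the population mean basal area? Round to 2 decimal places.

34.99

N = 6019 + 4022 + 7540 + 9999 = 27580.
The stratified mean weights each stratum mean by its population share Nₕ/N.
Σ Nₕx̄ₕ = 6019·14 + 4022·54 + 7540·31 + 9999·43 = 84266 + 217188 + 233740 + 429957 = 965151.
Divide by N: 965151 / 27580 = 34.9946... → 34.99.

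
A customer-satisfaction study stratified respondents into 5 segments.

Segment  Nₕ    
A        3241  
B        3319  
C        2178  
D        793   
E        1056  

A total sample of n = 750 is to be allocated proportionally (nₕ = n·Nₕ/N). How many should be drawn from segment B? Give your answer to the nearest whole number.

235

N = 3241 + 3319 + 2178 + 793 + 1056 = 10587.
n_B = 750·3319/10587 = 235.123... → 235.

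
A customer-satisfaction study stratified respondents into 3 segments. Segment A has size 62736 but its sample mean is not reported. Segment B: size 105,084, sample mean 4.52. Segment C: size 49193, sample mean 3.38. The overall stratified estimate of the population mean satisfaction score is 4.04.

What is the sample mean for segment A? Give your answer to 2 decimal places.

Σ Nₕx̄ₕ = N·μ, so 62736·x̄_A = 217013·4.04 − (105084·4.52 + 49193·3.38).
= 876732.52 − 641252.02 = 235480.5.
x̄_A = 235480.5 / 62736 = 3.7535... → 3.75.

3.75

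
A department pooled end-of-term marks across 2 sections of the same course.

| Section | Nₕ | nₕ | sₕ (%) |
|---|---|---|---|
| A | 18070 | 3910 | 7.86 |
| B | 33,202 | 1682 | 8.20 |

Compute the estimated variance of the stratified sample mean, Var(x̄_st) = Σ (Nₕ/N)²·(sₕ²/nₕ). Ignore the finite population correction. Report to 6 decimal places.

N = 51272; Wₕ = Nₕ/N.
section A: (18070/51272)²·7.86²/3910 = 0.001962565
section B: (33202/51272)²·8.20²/1682 = 0.016763693
Sum = 0.018726258 → 0.018726.

0.018726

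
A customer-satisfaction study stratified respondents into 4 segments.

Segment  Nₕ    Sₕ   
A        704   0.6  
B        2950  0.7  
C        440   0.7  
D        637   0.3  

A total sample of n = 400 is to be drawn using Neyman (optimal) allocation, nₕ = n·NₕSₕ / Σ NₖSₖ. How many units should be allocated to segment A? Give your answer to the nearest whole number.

57

Σ NₕSₕ = 704·0.6 + 2950·0.7 + 440·0.7 + 637·0.3 = 2986.5.
Share for A: 422.4/2986.5 = 0.14144.
n_A = 400 × 0.14144 = 56.575... → 57.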